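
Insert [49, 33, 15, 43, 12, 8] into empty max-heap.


Insert 49: [49]
Insert 33: [49, 33]
Insert 15: [49, 33, 15]
Insert 43: [49, 43, 15, 33]
Insert 12: [49, 43, 15, 33, 12]
Insert 8: [49, 43, 15, 33, 12, 8]

Final heap: [49, 43, 15, 33, 12, 8]


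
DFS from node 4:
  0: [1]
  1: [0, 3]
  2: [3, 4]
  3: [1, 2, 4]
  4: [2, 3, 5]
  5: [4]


Visit 4, push [5, 3, 2]
Visit 2, push [3]
Visit 3, push [1]
Visit 1, push [0]
Visit 0, push []
Visit 5, push []

DFS order: [4, 2, 3, 1, 0, 5]


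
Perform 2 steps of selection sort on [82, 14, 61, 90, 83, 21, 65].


Initial: [82, 14, 61, 90, 83, 21, 65]
Step 1: min=14 at 1
  Swap: [14, 82, 61, 90, 83, 21, 65]
Step 2: min=21 at 5
  Swap: [14, 21, 61, 90, 83, 82, 65]

After 2 steps: [14, 21, 61, 90, 83, 82, 65]


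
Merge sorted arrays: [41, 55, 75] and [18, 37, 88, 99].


Take 18 from B
Take 37 from B
Take 41 from A
Take 55 from A
Take 75 from A

Merged: [18, 37, 41, 55, 75, 88, 99]


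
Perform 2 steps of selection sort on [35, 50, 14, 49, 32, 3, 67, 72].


Initial: [35, 50, 14, 49, 32, 3, 67, 72]
Step 1: min=3 at 5
  Swap: [3, 50, 14, 49, 32, 35, 67, 72]
Step 2: min=14 at 2
  Swap: [3, 14, 50, 49, 32, 35, 67, 72]

After 2 steps: [3, 14, 50, 49, 32, 35, 67, 72]


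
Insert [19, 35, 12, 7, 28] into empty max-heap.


Insert 19: [19]
Insert 35: [35, 19]
Insert 12: [35, 19, 12]
Insert 7: [35, 19, 12, 7]
Insert 28: [35, 28, 12, 7, 19]

Final heap: [35, 28, 12, 7, 19]


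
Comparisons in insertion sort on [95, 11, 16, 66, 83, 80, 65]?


Algorithm: insertion sort
Input: [95, 11, 16, 66, 83, 80, 65]
Sorted: [11, 16, 65, 66, 80, 83, 95]

15


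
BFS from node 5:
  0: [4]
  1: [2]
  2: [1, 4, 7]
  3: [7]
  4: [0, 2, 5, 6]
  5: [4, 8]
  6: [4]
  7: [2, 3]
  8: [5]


Visit 5, enqueue [4, 8]
Visit 4, enqueue [0, 2, 6]
Visit 8, enqueue []
Visit 0, enqueue []
Visit 2, enqueue [1, 7]
Visit 6, enqueue []
Visit 1, enqueue []
Visit 7, enqueue [3]
Visit 3, enqueue []

BFS order: [5, 4, 8, 0, 2, 6, 1, 7, 3]


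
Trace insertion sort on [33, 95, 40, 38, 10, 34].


Initial: [33, 95, 40, 38, 10, 34]
Insert 95: [33, 95, 40, 38, 10, 34]
Insert 40: [33, 40, 95, 38, 10, 34]
Insert 38: [33, 38, 40, 95, 10, 34]
Insert 10: [10, 33, 38, 40, 95, 34]
Insert 34: [10, 33, 34, 38, 40, 95]

Sorted: [10, 33, 34, 38, 40, 95]


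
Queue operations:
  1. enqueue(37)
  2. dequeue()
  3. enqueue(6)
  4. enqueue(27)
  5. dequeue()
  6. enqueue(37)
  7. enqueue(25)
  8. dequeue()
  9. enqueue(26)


enqueue(37) -> [37]
dequeue()->37, []
enqueue(6) -> [6]
enqueue(27) -> [6, 27]
dequeue()->6, [27]
enqueue(37) -> [27, 37]
enqueue(25) -> [27, 37, 25]
dequeue()->27, [37, 25]
enqueue(26) -> [37, 25, 26]

Final queue: [37, 25, 26]


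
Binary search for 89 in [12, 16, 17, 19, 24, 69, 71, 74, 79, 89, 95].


Step 1: lo=0, hi=10, mid=5, val=69
Step 2: lo=6, hi=10, mid=8, val=79
Step 3: lo=9, hi=10, mid=9, val=89

Found at index 9


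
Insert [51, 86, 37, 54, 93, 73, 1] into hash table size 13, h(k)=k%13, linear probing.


Insert 51: h=12 -> slot 12
Insert 86: h=8 -> slot 8
Insert 37: h=11 -> slot 11
Insert 54: h=2 -> slot 2
Insert 93: h=2, 1 probes -> slot 3
Insert 73: h=8, 1 probes -> slot 9
Insert 1: h=1 -> slot 1

Table: [None, 1, 54, 93, None, None, None, None, 86, 73, None, 37, 51]


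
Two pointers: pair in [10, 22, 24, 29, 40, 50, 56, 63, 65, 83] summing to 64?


lo=0(10)+hi=9(83)=93
lo=0(10)+hi=8(65)=75
lo=0(10)+hi=7(63)=73
lo=0(10)+hi=6(56)=66
lo=0(10)+hi=5(50)=60
lo=1(22)+hi=5(50)=72
lo=1(22)+hi=4(40)=62
lo=2(24)+hi=4(40)=64

Yes: 24+40=64


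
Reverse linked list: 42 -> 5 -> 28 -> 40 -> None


Step 1: curr=42, set curr.next=prev(None) | reversed so far: 42
Step 2: curr=5, set curr.next=prev(42) | reversed so far: 5 -> 42
Step 3: curr=28, set curr.next=prev(5) | reversed so far: 28 -> 5 -> 42
Step 4: curr=40, set curr.next=prev(28) | reversed so far: 40 -> 28 -> 5 -> 42

40 -> 28 -> 5 -> 42 -> None


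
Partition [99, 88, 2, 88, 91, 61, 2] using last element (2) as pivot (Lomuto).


Pivot: 2
  2 <= 2: swap -> [2, 88, 99, 88, 91, 61, 2]
Place pivot at 1: [2, 2, 99, 88, 91, 61, 88]

Partitioned: [2, 2, 99, 88, 91, 61, 88]


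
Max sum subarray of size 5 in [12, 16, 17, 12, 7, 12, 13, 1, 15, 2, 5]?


[0:5]: 64
[1:6]: 64
[2:7]: 61
[3:8]: 45
[4:9]: 48
[5:10]: 43
[6:11]: 36

Max: 64 at [0:5]


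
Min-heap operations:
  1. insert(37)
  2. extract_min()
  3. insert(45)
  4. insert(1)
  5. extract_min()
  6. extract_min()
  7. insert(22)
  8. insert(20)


insert(37) -> [37]
extract_min()->37, []
insert(45) -> [45]
insert(1) -> [1, 45]
extract_min()->1, [45]
extract_min()->45, []
insert(22) -> [22]
insert(20) -> [20, 22]

Final heap: [20, 22]


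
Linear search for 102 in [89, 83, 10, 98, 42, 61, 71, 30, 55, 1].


i=0: 89!=102
i=1: 83!=102
i=2: 10!=102
i=3: 98!=102
i=4: 42!=102
i=5: 61!=102
i=6: 71!=102
i=7: 30!=102
i=8: 55!=102
i=9: 1!=102

Not found, 10 comps


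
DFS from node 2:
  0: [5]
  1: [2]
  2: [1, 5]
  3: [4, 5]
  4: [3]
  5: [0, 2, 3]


Visit 2, push [5, 1]
Visit 1, push []
Visit 5, push [3, 0]
Visit 0, push []
Visit 3, push [4]
Visit 4, push []

DFS order: [2, 1, 5, 0, 3, 4]


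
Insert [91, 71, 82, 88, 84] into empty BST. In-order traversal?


Insert 91: root
Insert 71: L from 91
Insert 82: L from 91 -> R from 71
Insert 88: L from 91 -> R from 71 -> R from 82
Insert 84: L from 91 -> R from 71 -> R from 82 -> L from 88

In-order: [71, 82, 84, 88, 91]


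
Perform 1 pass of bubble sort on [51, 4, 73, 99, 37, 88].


Initial: [51, 4, 73, 99, 37, 88]
Pass 1: [4, 51, 73, 37, 88, 99] (3 swaps)

After 1 pass: [4, 51, 73, 37, 88, 99]


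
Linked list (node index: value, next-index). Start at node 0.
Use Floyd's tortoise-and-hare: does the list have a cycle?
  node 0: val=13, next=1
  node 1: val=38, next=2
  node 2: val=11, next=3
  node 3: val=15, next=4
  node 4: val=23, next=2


Floyd's tortoise (slow, +1) and hare (fast, +2):
  init: slow=0, fast=0
  step 1: slow=1, fast=2
  step 2: slow=2, fast=4
  step 3: slow=3, fast=3
  slow == fast at node 3: cycle detected

Cycle: yes


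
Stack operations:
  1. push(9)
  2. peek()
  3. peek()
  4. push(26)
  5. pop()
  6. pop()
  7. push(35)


push(9) -> [9]
peek()->9
peek()->9
push(26) -> [9, 26]
pop()->26, [9]
pop()->9, []
push(35) -> [35]

Final stack: [35]


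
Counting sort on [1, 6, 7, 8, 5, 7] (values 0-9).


Input: [1, 6, 7, 8, 5, 7]
Counts: [0, 1, 0, 0, 0, 1, 1, 2, 1, 0]

Sorted: [1, 5, 6, 7, 7, 8]


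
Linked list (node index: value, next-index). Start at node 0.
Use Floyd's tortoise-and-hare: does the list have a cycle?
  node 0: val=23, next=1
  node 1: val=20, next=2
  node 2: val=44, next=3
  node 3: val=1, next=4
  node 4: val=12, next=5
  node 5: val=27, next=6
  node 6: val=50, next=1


Floyd's tortoise (slow, +1) and hare (fast, +2):
  init: slow=0, fast=0
  step 1: slow=1, fast=2
  step 2: slow=2, fast=4
  step 3: slow=3, fast=6
  step 4: slow=4, fast=2
  step 5: slow=5, fast=4
  step 6: slow=6, fast=6
  slow == fast at node 6: cycle detected

Cycle: yes


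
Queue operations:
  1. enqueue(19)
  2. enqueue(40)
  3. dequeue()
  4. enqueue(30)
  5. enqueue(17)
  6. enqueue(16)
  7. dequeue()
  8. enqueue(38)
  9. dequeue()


enqueue(19) -> [19]
enqueue(40) -> [19, 40]
dequeue()->19, [40]
enqueue(30) -> [40, 30]
enqueue(17) -> [40, 30, 17]
enqueue(16) -> [40, 30, 17, 16]
dequeue()->40, [30, 17, 16]
enqueue(38) -> [30, 17, 16, 38]
dequeue()->30, [17, 16, 38]

Final queue: [17, 16, 38]


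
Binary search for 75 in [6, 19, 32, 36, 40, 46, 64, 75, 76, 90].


Step 1: lo=0, hi=9, mid=4, val=40
Step 2: lo=5, hi=9, mid=7, val=75

Found at index 7


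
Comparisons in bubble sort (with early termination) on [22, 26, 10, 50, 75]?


Algorithm: bubble sort (with early termination)
Input: [22, 26, 10, 50, 75]
Sorted: [10, 22, 26, 50, 75]

9


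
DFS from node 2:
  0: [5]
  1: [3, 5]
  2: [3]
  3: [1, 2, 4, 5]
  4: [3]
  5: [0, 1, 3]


Visit 2, push [3]
Visit 3, push [5, 4, 1]
Visit 1, push [5]
Visit 5, push [0]
Visit 0, push []
Visit 4, push []

DFS order: [2, 3, 1, 5, 0, 4]


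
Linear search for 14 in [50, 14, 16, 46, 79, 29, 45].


i=0: 50!=14
i=1: 14==14 found!

Found at 1, 2 comps


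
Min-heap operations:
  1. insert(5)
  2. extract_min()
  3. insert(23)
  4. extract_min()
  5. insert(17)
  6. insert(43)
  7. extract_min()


insert(5) -> [5]
extract_min()->5, []
insert(23) -> [23]
extract_min()->23, []
insert(17) -> [17]
insert(43) -> [17, 43]
extract_min()->17, [43]

Final heap: [43]


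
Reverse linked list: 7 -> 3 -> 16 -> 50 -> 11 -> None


Step 1: curr=7, set curr.next=prev(None) | reversed so far: 7
Step 2: curr=3, set curr.next=prev(7) | reversed so far: 3 -> 7
Step 3: curr=16, set curr.next=prev(3) | reversed so far: 16 -> 3 -> 7
Step 4: curr=50, set curr.next=prev(16) | reversed so far: 50 -> 16 -> 3 -> 7
Step 5: curr=11, set curr.next=prev(50) | reversed so far: 11 -> 50 -> 16 -> 3 -> 7

11 -> 50 -> 16 -> 3 -> 7 -> None


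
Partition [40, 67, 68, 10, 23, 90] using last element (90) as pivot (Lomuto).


Pivot: 90
  40 <= 90: advance i (no swap)
  67 <= 90: advance i (no swap)
  68 <= 90: advance i (no swap)
  10 <= 90: advance i (no swap)
  23 <= 90: advance i (no swap)
Place pivot at 5: [40, 67, 68, 10, 23, 90]

Partitioned: [40, 67, 68, 10, 23, 90]


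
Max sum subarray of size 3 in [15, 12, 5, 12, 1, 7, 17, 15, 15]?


[0:3]: 32
[1:4]: 29
[2:5]: 18
[3:6]: 20
[4:7]: 25
[5:8]: 39
[6:9]: 47

Max: 47 at [6:9]


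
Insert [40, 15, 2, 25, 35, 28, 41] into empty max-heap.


Insert 40: [40]
Insert 15: [40, 15]
Insert 2: [40, 15, 2]
Insert 25: [40, 25, 2, 15]
Insert 35: [40, 35, 2, 15, 25]
Insert 28: [40, 35, 28, 15, 25, 2]
Insert 41: [41, 35, 40, 15, 25, 2, 28]

Final heap: [41, 35, 40, 15, 25, 2, 28]


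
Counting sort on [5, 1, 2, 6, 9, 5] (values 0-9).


Input: [5, 1, 2, 6, 9, 5]
Counts: [0, 1, 1, 0, 0, 2, 1, 0, 0, 1]

Sorted: [1, 2, 5, 5, 6, 9]


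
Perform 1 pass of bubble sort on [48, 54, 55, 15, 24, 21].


Initial: [48, 54, 55, 15, 24, 21]
Pass 1: [48, 54, 15, 24, 21, 55] (3 swaps)

After 1 pass: [48, 54, 15, 24, 21, 55]


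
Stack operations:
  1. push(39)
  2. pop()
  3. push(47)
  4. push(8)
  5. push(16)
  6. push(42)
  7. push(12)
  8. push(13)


push(39) -> [39]
pop()->39, []
push(47) -> [47]
push(8) -> [47, 8]
push(16) -> [47, 8, 16]
push(42) -> [47, 8, 16, 42]
push(12) -> [47, 8, 16, 42, 12]
push(13) -> [47, 8, 16, 42, 12, 13]

Final stack: [47, 8, 16, 42, 12, 13]


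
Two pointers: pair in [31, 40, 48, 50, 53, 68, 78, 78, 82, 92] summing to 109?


lo=0(31)+hi=9(92)=123
lo=0(31)+hi=8(82)=113
lo=0(31)+hi=7(78)=109

Yes: 31+78=109


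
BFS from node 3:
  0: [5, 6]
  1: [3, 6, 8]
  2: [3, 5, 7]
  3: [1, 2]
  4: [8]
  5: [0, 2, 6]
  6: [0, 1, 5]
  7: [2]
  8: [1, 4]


Visit 3, enqueue [1, 2]
Visit 1, enqueue [6, 8]
Visit 2, enqueue [5, 7]
Visit 6, enqueue [0]
Visit 8, enqueue [4]
Visit 5, enqueue []
Visit 7, enqueue []
Visit 0, enqueue []
Visit 4, enqueue []

BFS order: [3, 1, 2, 6, 8, 5, 7, 0, 4]


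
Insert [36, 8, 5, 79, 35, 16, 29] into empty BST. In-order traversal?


Insert 36: root
Insert 8: L from 36
Insert 5: L from 36 -> L from 8
Insert 79: R from 36
Insert 35: L from 36 -> R from 8
Insert 16: L from 36 -> R from 8 -> L from 35
Insert 29: L from 36 -> R from 8 -> L from 35 -> R from 16

In-order: [5, 8, 16, 29, 35, 36, 79]


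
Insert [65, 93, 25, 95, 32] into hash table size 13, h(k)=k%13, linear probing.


Insert 65: h=0 -> slot 0
Insert 93: h=2 -> slot 2
Insert 25: h=12 -> slot 12
Insert 95: h=4 -> slot 4
Insert 32: h=6 -> slot 6

Table: [65, None, 93, None, 95, None, 32, None, None, None, None, None, 25]


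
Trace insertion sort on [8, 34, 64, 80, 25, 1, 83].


Initial: [8, 34, 64, 80, 25, 1, 83]
Insert 34: [8, 34, 64, 80, 25, 1, 83]
Insert 64: [8, 34, 64, 80, 25, 1, 83]
Insert 80: [8, 34, 64, 80, 25, 1, 83]
Insert 25: [8, 25, 34, 64, 80, 1, 83]
Insert 1: [1, 8, 25, 34, 64, 80, 83]
Insert 83: [1, 8, 25, 34, 64, 80, 83]

Sorted: [1, 8, 25, 34, 64, 80, 83]


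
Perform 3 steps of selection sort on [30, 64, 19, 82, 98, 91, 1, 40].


Initial: [30, 64, 19, 82, 98, 91, 1, 40]
Step 1: min=1 at 6
  Swap: [1, 64, 19, 82, 98, 91, 30, 40]
Step 2: min=19 at 2
  Swap: [1, 19, 64, 82, 98, 91, 30, 40]
Step 3: min=30 at 6
  Swap: [1, 19, 30, 82, 98, 91, 64, 40]

After 3 steps: [1, 19, 30, 82, 98, 91, 64, 40]


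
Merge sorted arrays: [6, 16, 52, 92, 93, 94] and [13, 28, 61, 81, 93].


Take 6 from A
Take 13 from B
Take 16 from A
Take 28 from B
Take 52 from A
Take 61 from B
Take 81 from B
Take 92 from A
Take 93 from A
Take 93 from B

Merged: [6, 13, 16, 28, 52, 61, 81, 92, 93, 93, 94]


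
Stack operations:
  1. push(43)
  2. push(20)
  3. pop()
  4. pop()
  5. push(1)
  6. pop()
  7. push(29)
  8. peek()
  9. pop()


push(43) -> [43]
push(20) -> [43, 20]
pop()->20, [43]
pop()->43, []
push(1) -> [1]
pop()->1, []
push(29) -> [29]
peek()->29
pop()->29, []

Final stack: []


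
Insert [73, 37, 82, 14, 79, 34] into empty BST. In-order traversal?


Insert 73: root
Insert 37: L from 73
Insert 82: R from 73
Insert 14: L from 73 -> L from 37
Insert 79: R from 73 -> L from 82
Insert 34: L from 73 -> L from 37 -> R from 14

In-order: [14, 34, 37, 73, 79, 82]


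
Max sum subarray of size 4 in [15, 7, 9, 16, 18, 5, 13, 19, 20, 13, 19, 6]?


[0:4]: 47
[1:5]: 50
[2:6]: 48
[3:7]: 52
[4:8]: 55
[5:9]: 57
[6:10]: 65
[7:11]: 71
[8:12]: 58

Max: 71 at [7:11]


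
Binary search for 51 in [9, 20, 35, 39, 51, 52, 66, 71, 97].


Step 1: lo=0, hi=8, mid=4, val=51

Found at index 4


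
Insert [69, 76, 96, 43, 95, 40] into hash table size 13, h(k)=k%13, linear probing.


Insert 69: h=4 -> slot 4
Insert 76: h=11 -> slot 11
Insert 96: h=5 -> slot 5
Insert 43: h=4, 2 probes -> slot 6
Insert 95: h=4, 3 probes -> slot 7
Insert 40: h=1 -> slot 1

Table: [None, 40, None, None, 69, 96, 43, 95, None, None, None, 76, None]


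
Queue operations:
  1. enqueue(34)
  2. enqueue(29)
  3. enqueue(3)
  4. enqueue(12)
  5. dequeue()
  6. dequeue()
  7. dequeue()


enqueue(34) -> [34]
enqueue(29) -> [34, 29]
enqueue(3) -> [34, 29, 3]
enqueue(12) -> [34, 29, 3, 12]
dequeue()->34, [29, 3, 12]
dequeue()->29, [3, 12]
dequeue()->3, [12]

Final queue: [12]


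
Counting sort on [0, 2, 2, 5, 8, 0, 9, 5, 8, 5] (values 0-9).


Input: [0, 2, 2, 5, 8, 0, 9, 5, 8, 5]
Counts: [2, 0, 2, 0, 0, 3, 0, 0, 2, 1]

Sorted: [0, 0, 2, 2, 5, 5, 5, 8, 8, 9]


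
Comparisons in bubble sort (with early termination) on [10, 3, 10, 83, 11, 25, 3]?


Algorithm: bubble sort (with early termination)
Input: [10, 3, 10, 83, 11, 25, 3]
Sorted: [3, 3, 10, 10, 11, 25, 83]

21


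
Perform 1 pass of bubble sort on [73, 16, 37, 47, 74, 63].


Initial: [73, 16, 37, 47, 74, 63]
Pass 1: [16, 37, 47, 73, 63, 74] (4 swaps)

After 1 pass: [16, 37, 47, 73, 63, 74]


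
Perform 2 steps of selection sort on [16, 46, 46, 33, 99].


Initial: [16, 46, 46, 33, 99]
Step 1: min=16 at 0
  Swap: [16, 46, 46, 33, 99]
Step 2: min=33 at 3
  Swap: [16, 33, 46, 46, 99]

After 2 steps: [16, 33, 46, 46, 99]


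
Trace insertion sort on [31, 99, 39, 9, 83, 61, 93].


Initial: [31, 99, 39, 9, 83, 61, 93]
Insert 99: [31, 99, 39, 9, 83, 61, 93]
Insert 39: [31, 39, 99, 9, 83, 61, 93]
Insert 9: [9, 31, 39, 99, 83, 61, 93]
Insert 83: [9, 31, 39, 83, 99, 61, 93]
Insert 61: [9, 31, 39, 61, 83, 99, 93]
Insert 93: [9, 31, 39, 61, 83, 93, 99]

Sorted: [9, 31, 39, 61, 83, 93, 99]


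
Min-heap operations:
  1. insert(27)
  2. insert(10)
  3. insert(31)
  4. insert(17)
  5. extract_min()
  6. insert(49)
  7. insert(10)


insert(27) -> [27]
insert(10) -> [10, 27]
insert(31) -> [10, 27, 31]
insert(17) -> [10, 17, 31, 27]
extract_min()->10, [17, 27, 31]
insert(49) -> [17, 27, 31, 49]
insert(10) -> [10, 17, 31, 49, 27]

Final heap: [10, 17, 31, 49, 27]


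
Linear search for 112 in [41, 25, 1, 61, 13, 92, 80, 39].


i=0: 41!=112
i=1: 25!=112
i=2: 1!=112
i=3: 61!=112
i=4: 13!=112
i=5: 92!=112
i=6: 80!=112
i=7: 39!=112

Not found, 8 comps


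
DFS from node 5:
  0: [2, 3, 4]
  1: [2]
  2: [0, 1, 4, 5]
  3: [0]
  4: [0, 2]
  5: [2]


Visit 5, push [2]
Visit 2, push [4, 1, 0]
Visit 0, push [4, 3]
Visit 3, push []
Visit 4, push []
Visit 1, push []

DFS order: [5, 2, 0, 3, 4, 1]


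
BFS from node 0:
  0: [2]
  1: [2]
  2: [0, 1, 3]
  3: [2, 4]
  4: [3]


Visit 0, enqueue [2]
Visit 2, enqueue [1, 3]
Visit 1, enqueue []
Visit 3, enqueue [4]
Visit 4, enqueue []

BFS order: [0, 2, 1, 3, 4]


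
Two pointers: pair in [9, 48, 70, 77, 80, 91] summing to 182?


lo=0(9)+hi=5(91)=100
lo=1(48)+hi=5(91)=139
lo=2(70)+hi=5(91)=161
lo=3(77)+hi=5(91)=168
lo=4(80)+hi=5(91)=171

No pair found


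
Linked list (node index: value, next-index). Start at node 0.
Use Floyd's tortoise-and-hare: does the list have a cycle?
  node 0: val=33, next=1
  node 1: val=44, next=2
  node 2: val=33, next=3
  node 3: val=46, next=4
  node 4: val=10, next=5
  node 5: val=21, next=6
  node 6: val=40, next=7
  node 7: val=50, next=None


Floyd's tortoise (slow, +1) and hare (fast, +2):
  init: slow=0, fast=0
  step 1: slow=1, fast=2
  step 2: slow=2, fast=4
  step 3: slow=3, fast=6
  step 4: fast 6->7->None, no cycle

Cycle: no


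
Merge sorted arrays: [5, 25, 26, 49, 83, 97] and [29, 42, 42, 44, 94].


Take 5 from A
Take 25 from A
Take 26 from A
Take 29 from B
Take 42 from B
Take 42 from B
Take 44 from B
Take 49 from A
Take 83 from A
Take 94 from B

Merged: [5, 25, 26, 29, 42, 42, 44, 49, 83, 94, 97]


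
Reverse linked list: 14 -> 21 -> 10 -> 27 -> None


Step 1: curr=14, set curr.next=prev(None) | reversed so far: 14
Step 2: curr=21, set curr.next=prev(14) | reversed so far: 21 -> 14
Step 3: curr=10, set curr.next=prev(21) | reversed so far: 10 -> 21 -> 14
Step 4: curr=27, set curr.next=prev(10) | reversed so far: 27 -> 10 -> 21 -> 14

27 -> 10 -> 21 -> 14 -> None


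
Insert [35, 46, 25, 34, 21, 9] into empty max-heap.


Insert 35: [35]
Insert 46: [46, 35]
Insert 25: [46, 35, 25]
Insert 34: [46, 35, 25, 34]
Insert 21: [46, 35, 25, 34, 21]
Insert 9: [46, 35, 25, 34, 21, 9]

Final heap: [46, 35, 25, 34, 21, 9]


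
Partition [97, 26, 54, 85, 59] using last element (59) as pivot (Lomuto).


Pivot: 59
  26 <= 59: swap -> [26, 97, 54, 85, 59]
  54 <= 59: swap -> [26, 54, 97, 85, 59]
Place pivot at 2: [26, 54, 59, 85, 97]

Partitioned: [26, 54, 59, 85, 97]


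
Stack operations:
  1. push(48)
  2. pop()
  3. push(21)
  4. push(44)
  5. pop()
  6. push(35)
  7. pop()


push(48) -> [48]
pop()->48, []
push(21) -> [21]
push(44) -> [21, 44]
pop()->44, [21]
push(35) -> [21, 35]
pop()->35, [21]

Final stack: [21]


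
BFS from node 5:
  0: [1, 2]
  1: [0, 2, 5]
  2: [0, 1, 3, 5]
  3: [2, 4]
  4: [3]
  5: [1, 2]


Visit 5, enqueue [1, 2]
Visit 1, enqueue [0]
Visit 2, enqueue [3]
Visit 0, enqueue []
Visit 3, enqueue [4]
Visit 4, enqueue []

BFS order: [5, 1, 2, 0, 3, 4]


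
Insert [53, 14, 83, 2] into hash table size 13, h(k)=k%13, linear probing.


Insert 53: h=1 -> slot 1
Insert 14: h=1, 1 probes -> slot 2
Insert 83: h=5 -> slot 5
Insert 2: h=2, 1 probes -> slot 3

Table: [None, 53, 14, 2, None, 83, None, None, None, None, None, None, None]


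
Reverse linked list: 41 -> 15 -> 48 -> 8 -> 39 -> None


Step 1: curr=41, set curr.next=prev(None) | reversed so far: 41
Step 2: curr=15, set curr.next=prev(41) | reversed so far: 15 -> 41
Step 3: curr=48, set curr.next=prev(15) | reversed so far: 48 -> 15 -> 41
Step 4: curr=8, set curr.next=prev(48) | reversed so far: 8 -> 48 -> 15 -> 41
Step 5: curr=39, set curr.next=prev(8) | reversed so far: 39 -> 8 -> 48 -> 15 -> 41

39 -> 8 -> 48 -> 15 -> 41 -> None


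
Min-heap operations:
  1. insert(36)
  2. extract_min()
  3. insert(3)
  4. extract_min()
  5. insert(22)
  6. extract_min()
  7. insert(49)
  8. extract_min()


insert(36) -> [36]
extract_min()->36, []
insert(3) -> [3]
extract_min()->3, []
insert(22) -> [22]
extract_min()->22, []
insert(49) -> [49]
extract_min()->49, []

Final heap: []


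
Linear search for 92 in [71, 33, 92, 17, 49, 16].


i=0: 71!=92
i=1: 33!=92
i=2: 92==92 found!

Found at 2, 3 comps


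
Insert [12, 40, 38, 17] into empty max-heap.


Insert 12: [12]
Insert 40: [40, 12]
Insert 38: [40, 12, 38]
Insert 17: [40, 17, 38, 12]

Final heap: [40, 17, 38, 12]


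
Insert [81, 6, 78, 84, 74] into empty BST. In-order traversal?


Insert 81: root
Insert 6: L from 81
Insert 78: L from 81 -> R from 6
Insert 84: R from 81
Insert 74: L from 81 -> R from 6 -> L from 78

In-order: [6, 74, 78, 81, 84]


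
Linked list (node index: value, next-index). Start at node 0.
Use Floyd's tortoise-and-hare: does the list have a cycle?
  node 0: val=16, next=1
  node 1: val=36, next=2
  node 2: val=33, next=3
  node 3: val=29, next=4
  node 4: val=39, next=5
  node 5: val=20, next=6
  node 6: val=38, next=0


Floyd's tortoise (slow, +1) and hare (fast, +2):
  init: slow=0, fast=0
  step 1: slow=1, fast=2
  step 2: slow=2, fast=4
  step 3: slow=3, fast=6
  step 4: slow=4, fast=1
  step 5: slow=5, fast=3
  step 6: slow=6, fast=5
  step 7: slow=0, fast=0
  slow == fast at node 0: cycle detected

Cycle: yes


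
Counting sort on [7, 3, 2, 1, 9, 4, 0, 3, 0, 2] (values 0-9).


Input: [7, 3, 2, 1, 9, 4, 0, 3, 0, 2]
Counts: [2, 1, 2, 2, 1, 0, 0, 1, 0, 1]

Sorted: [0, 0, 1, 2, 2, 3, 3, 4, 7, 9]


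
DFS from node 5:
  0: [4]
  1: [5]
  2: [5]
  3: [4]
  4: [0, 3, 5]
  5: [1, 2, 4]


Visit 5, push [4, 2, 1]
Visit 1, push []
Visit 2, push []
Visit 4, push [3, 0]
Visit 0, push []
Visit 3, push []

DFS order: [5, 1, 2, 4, 0, 3]


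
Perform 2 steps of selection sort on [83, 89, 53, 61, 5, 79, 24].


Initial: [83, 89, 53, 61, 5, 79, 24]
Step 1: min=5 at 4
  Swap: [5, 89, 53, 61, 83, 79, 24]
Step 2: min=24 at 6
  Swap: [5, 24, 53, 61, 83, 79, 89]

After 2 steps: [5, 24, 53, 61, 83, 79, 89]


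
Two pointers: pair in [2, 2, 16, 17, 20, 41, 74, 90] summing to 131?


lo=0(2)+hi=7(90)=92
lo=1(2)+hi=7(90)=92
lo=2(16)+hi=7(90)=106
lo=3(17)+hi=7(90)=107
lo=4(20)+hi=7(90)=110
lo=5(41)+hi=7(90)=131

Yes: 41+90=131


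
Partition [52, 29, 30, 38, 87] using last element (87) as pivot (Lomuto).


Pivot: 87
  52 <= 87: advance i (no swap)
  29 <= 87: advance i (no swap)
  30 <= 87: advance i (no swap)
  38 <= 87: advance i (no swap)
Place pivot at 4: [52, 29, 30, 38, 87]

Partitioned: [52, 29, 30, 38, 87]


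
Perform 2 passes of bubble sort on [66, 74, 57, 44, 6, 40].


Initial: [66, 74, 57, 44, 6, 40]
Pass 1: [66, 57, 44, 6, 40, 74] (4 swaps)
Pass 2: [57, 44, 6, 40, 66, 74] (4 swaps)

After 2 passes: [57, 44, 6, 40, 66, 74]


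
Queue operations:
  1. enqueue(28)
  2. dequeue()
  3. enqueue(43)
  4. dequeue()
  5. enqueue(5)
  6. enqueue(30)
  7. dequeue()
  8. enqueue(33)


enqueue(28) -> [28]
dequeue()->28, []
enqueue(43) -> [43]
dequeue()->43, []
enqueue(5) -> [5]
enqueue(30) -> [5, 30]
dequeue()->5, [30]
enqueue(33) -> [30, 33]

Final queue: [30, 33]


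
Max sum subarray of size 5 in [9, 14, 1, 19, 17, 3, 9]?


[0:5]: 60
[1:6]: 54
[2:7]: 49

Max: 60 at [0:5]


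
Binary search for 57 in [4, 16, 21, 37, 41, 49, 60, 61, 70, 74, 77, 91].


Step 1: lo=0, hi=11, mid=5, val=49
Step 2: lo=6, hi=11, mid=8, val=70
Step 3: lo=6, hi=7, mid=6, val=60

Not found


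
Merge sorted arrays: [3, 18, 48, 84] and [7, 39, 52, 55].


Take 3 from A
Take 7 from B
Take 18 from A
Take 39 from B
Take 48 from A
Take 52 from B
Take 55 from B

Merged: [3, 7, 18, 39, 48, 52, 55, 84]


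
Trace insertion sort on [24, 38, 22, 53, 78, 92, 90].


Initial: [24, 38, 22, 53, 78, 92, 90]
Insert 38: [24, 38, 22, 53, 78, 92, 90]
Insert 22: [22, 24, 38, 53, 78, 92, 90]
Insert 53: [22, 24, 38, 53, 78, 92, 90]
Insert 78: [22, 24, 38, 53, 78, 92, 90]
Insert 92: [22, 24, 38, 53, 78, 92, 90]
Insert 90: [22, 24, 38, 53, 78, 90, 92]

Sorted: [22, 24, 38, 53, 78, 90, 92]


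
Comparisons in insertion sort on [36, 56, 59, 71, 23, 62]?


Algorithm: insertion sort
Input: [36, 56, 59, 71, 23, 62]
Sorted: [23, 36, 56, 59, 62, 71]

9


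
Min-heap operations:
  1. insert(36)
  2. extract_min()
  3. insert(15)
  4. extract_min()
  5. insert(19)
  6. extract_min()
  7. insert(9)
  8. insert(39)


insert(36) -> [36]
extract_min()->36, []
insert(15) -> [15]
extract_min()->15, []
insert(19) -> [19]
extract_min()->19, []
insert(9) -> [9]
insert(39) -> [9, 39]

Final heap: [9, 39]


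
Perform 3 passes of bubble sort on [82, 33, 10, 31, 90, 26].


Initial: [82, 33, 10, 31, 90, 26]
Pass 1: [33, 10, 31, 82, 26, 90] (4 swaps)
Pass 2: [10, 31, 33, 26, 82, 90] (3 swaps)
Pass 3: [10, 31, 26, 33, 82, 90] (1 swaps)

After 3 passes: [10, 31, 26, 33, 82, 90]


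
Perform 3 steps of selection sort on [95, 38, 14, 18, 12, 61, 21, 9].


Initial: [95, 38, 14, 18, 12, 61, 21, 9]
Step 1: min=9 at 7
  Swap: [9, 38, 14, 18, 12, 61, 21, 95]
Step 2: min=12 at 4
  Swap: [9, 12, 14, 18, 38, 61, 21, 95]
Step 3: min=14 at 2
  Swap: [9, 12, 14, 18, 38, 61, 21, 95]

After 3 steps: [9, 12, 14, 18, 38, 61, 21, 95]


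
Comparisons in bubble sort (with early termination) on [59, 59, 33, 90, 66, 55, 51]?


Algorithm: bubble sort (with early termination)
Input: [59, 59, 33, 90, 66, 55, 51]
Sorted: [33, 51, 55, 59, 59, 66, 90]

21


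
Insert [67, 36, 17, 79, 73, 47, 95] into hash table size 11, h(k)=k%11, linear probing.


Insert 67: h=1 -> slot 1
Insert 36: h=3 -> slot 3
Insert 17: h=6 -> slot 6
Insert 79: h=2 -> slot 2
Insert 73: h=7 -> slot 7
Insert 47: h=3, 1 probes -> slot 4
Insert 95: h=7, 1 probes -> slot 8

Table: [None, 67, 79, 36, 47, None, 17, 73, 95, None, None]


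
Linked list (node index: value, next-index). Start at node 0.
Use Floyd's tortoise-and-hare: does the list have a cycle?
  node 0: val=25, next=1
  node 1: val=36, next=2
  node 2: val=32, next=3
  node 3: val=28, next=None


Floyd's tortoise (slow, +1) and hare (fast, +2):
  init: slow=0, fast=0
  step 1: slow=1, fast=2
  step 2: fast 2->3->None, no cycle

Cycle: no


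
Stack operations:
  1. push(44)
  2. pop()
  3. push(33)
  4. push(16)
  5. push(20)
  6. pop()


push(44) -> [44]
pop()->44, []
push(33) -> [33]
push(16) -> [33, 16]
push(20) -> [33, 16, 20]
pop()->20, [33, 16]

Final stack: [33, 16]


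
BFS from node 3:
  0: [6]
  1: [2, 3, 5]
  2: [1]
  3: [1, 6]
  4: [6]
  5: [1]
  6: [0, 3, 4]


Visit 3, enqueue [1, 6]
Visit 1, enqueue [2, 5]
Visit 6, enqueue [0, 4]
Visit 2, enqueue []
Visit 5, enqueue []
Visit 0, enqueue []
Visit 4, enqueue []

BFS order: [3, 1, 6, 2, 5, 0, 4]


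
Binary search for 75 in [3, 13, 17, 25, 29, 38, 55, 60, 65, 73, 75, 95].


Step 1: lo=0, hi=11, mid=5, val=38
Step 2: lo=6, hi=11, mid=8, val=65
Step 3: lo=9, hi=11, mid=10, val=75

Found at index 10


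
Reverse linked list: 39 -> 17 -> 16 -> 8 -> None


Step 1: curr=39, set curr.next=prev(None) | reversed so far: 39
Step 2: curr=17, set curr.next=prev(39) | reversed so far: 17 -> 39
Step 3: curr=16, set curr.next=prev(17) | reversed so far: 16 -> 17 -> 39
Step 4: curr=8, set curr.next=prev(16) | reversed so far: 8 -> 16 -> 17 -> 39

8 -> 16 -> 17 -> 39 -> None


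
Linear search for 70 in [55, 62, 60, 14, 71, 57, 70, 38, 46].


i=0: 55!=70
i=1: 62!=70
i=2: 60!=70
i=3: 14!=70
i=4: 71!=70
i=5: 57!=70
i=6: 70==70 found!

Found at 6, 7 comps


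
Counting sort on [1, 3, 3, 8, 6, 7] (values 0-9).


Input: [1, 3, 3, 8, 6, 7]
Counts: [0, 1, 0, 2, 0, 0, 1, 1, 1, 0]

Sorted: [1, 3, 3, 6, 7, 8]


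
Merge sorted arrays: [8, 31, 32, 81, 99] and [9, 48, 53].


Take 8 from A
Take 9 from B
Take 31 from A
Take 32 from A
Take 48 from B
Take 53 from B

Merged: [8, 9, 31, 32, 48, 53, 81, 99]


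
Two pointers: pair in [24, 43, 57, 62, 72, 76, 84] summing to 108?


lo=0(24)+hi=6(84)=108

Yes: 24+84=108


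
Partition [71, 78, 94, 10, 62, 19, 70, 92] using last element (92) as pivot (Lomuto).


Pivot: 92
  71 <= 92: advance i (no swap)
  78 <= 92: advance i (no swap)
  10 <= 92: swap -> [71, 78, 10, 94, 62, 19, 70, 92]
  62 <= 92: swap -> [71, 78, 10, 62, 94, 19, 70, 92]
  19 <= 92: swap -> [71, 78, 10, 62, 19, 94, 70, 92]
  70 <= 92: swap -> [71, 78, 10, 62, 19, 70, 94, 92]
Place pivot at 6: [71, 78, 10, 62, 19, 70, 92, 94]

Partitioned: [71, 78, 10, 62, 19, 70, 92, 94]


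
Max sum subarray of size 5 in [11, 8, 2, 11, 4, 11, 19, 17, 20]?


[0:5]: 36
[1:6]: 36
[2:7]: 47
[3:8]: 62
[4:9]: 71

Max: 71 at [4:9]


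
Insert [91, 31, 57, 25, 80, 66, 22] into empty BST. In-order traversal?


Insert 91: root
Insert 31: L from 91
Insert 57: L from 91 -> R from 31
Insert 25: L from 91 -> L from 31
Insert 80: L from 91 -> R from 31 -> R from 57
Insert 66: L from 91 -> R from 31 -> R from 57 -> L from 80
Insert 22: L from 91 -> L from 31 -> L from 25

In-order: [22, 25, 31, 57, 66, 80, 91]


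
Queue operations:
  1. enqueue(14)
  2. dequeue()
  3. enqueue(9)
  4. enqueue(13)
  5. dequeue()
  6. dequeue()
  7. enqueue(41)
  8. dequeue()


enqueue(14) -> [14]
dequeue()->14, []
enqueue(9) -> [9]
enqueue(13) -> [9, 13]
dequeue()->9, [13]
dequeue()->13, []
enqueue(41) -> [41]
dequeue()->41, []

Final queue: []


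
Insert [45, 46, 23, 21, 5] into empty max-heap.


Insert 45: [45]
Insert 46: [46, 45]
Insert 23: [46, 45, 23]
Insert 21: [46, 45, 23, 21]
Insert 5: [46, 45, 23, 21, 5]

Final heap: [46, 45, 23, 21, 5]


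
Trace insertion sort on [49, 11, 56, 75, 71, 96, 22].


Initial: [49, 11, 56, 75, 71, 96, 22]
Insert 11: [11, 49, 56, 75, 71, 96, 22]
Insert 56: [11, 49, 56, 75, 71, 96, 22]
Insert 75: [11, 49, 56, 75, 71, 96, 22]
Insert 71: [11, 49, 56, 71, 75, 96, 22]
Insert 96: [11, 49, 56, 71, 75, 96, 22]
Insert 22: [11, 22, 49, 56, 71, 75, 96]

Sorted: [11, 22, 49, 56, 71, 75, 96]


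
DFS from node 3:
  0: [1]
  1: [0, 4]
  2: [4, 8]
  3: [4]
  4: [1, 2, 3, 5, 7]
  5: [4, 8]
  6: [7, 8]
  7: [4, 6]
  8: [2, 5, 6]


Visit 3, push [4]
Visit 4, push [7, 5, 2, 1]
Visit 1, push [0]
Visit 0, push []
Visit 2, push [8]
Visit 8, push [6, 5]
Visit 5, push []
Visit 6, push [7]
Visit 7, push []

DFS order: [3, 4, 1, 0, 2, 8, 5, 6, 7]


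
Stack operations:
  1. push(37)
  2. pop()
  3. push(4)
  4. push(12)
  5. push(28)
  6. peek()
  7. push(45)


push(37) -> [37]
pop()->37, []
push(4) -> [4]
push(12) -> [4, 12]
push(28) -> [4, 12, 28]
peek()->28
push(45) -> [4, 12, 28, 45]

Final stack: [4, 12, 28, 45]


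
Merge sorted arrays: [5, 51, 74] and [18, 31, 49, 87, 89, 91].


Take 5 from A
Take 18 from B
Take 31 from B
Take 49 from B
Take 51 from A
Take 74 from A

Merged: [5, 18, 31, 49, 51, 74, 87, 89, 91]


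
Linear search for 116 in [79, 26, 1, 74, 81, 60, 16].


i=0: 79!=116
i=1: 26!=116
i=2: 1!=116
i=3: 74!=116
i=4: 81!=116
i=5: 60!=116
i=6: 16!=116

Not found, 7 comps


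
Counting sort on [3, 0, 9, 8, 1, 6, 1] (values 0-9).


Input: [3, 0, 9, 8, 1, 6, 1]
Counts: [1, 2, 0, 1, 0, 0, 1, 0, 1, 1]

Sorted: [0, 1, 1, 3, 6, 8, 9]


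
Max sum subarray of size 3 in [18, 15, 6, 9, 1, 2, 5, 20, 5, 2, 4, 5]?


[0:3]: 39
[1:4]: 30
[2:5]: 16
[3:6]: 12
[4:7]: 8
[5:8]: 27
[6:9]: 30
[7:10]: 27
[8:11]: 11
[9:12]: 11

Max: 39 at [0:3]


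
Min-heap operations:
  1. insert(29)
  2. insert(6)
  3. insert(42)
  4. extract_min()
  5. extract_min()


insert(29) -> [29]
insert(6) -> [6, 29]
insert(42) -> [6, 29, 42]
extract_min()->6, [29, 42]
extract_min()->29, [42]

Final heap: [42]


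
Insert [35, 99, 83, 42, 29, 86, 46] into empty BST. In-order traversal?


Insert 35: root
Insert 99: R from 35
Insert 83: R from 35 -> L from 99
Insert 42: R from 35 -> L from 99 -> L from 83
Insert 29: L from 35
Insert 86: R from 35 -> L from 99 -> R from 83
Insert 46: R from 35 -> L from 99 -> L from 83 -> R from 42

In-order: [29, 35, 42, 46, 83, 86, 99]


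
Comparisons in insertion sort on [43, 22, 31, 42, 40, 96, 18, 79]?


Algorithm: insertion sort
Input: [43, 22, 31, 42, 40, 96, 18, 79]
Sorted: [18, 22, 31, 40, 42, 43, 79, 96]

17


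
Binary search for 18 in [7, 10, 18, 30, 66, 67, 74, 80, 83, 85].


Step 1: lo=0, hi=9, mid=4, val=66
Step 2: lo=0, hi=3, mid=1, val=10
Step 3: lo=2, hi=3, mid=2, val=18

Found at index 2


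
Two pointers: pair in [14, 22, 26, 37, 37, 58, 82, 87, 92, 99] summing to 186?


lo=0(14)+hi=9(99)=113
lo=1(22)+hi=9(99)=121
lo=2(26)+hi=9(99)=125
lo=3(37)+hi=9(99)=136
lo=4(37)+hi=9(99)=136
lo=5(58)+hi=9(99)=157
lo=6(82)+hi=9(99)=181
lo=7(87)+hi=9(99)=186

Yes: 87+99=186


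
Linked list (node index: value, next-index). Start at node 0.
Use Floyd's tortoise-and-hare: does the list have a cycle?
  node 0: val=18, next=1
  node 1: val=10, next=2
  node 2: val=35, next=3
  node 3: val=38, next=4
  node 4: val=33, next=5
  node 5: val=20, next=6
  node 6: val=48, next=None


Floyd's tortoise (slow, +1) and hare (fast, +2):
  init: slow=0, fast=0
  step 1: slow=1, fast=2
  step 2: slow=2, fast=4
  step 3: slow=3, fast=6
  step 4: fast -> None, no cycle

Cycle: no


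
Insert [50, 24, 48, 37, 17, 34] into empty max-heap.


Insert 50: [50]
Insert 24: [50, 24]
Insert 48: [50, 24, 48]
Insert 37: [50, 37, 48, 24]
Insert 17: [50, 37, 48, 24, 17]
Insert 34: [50, 37, 48, 24, 17, 34]

Final heap: [50, 37, 48, 24, 17, 34]


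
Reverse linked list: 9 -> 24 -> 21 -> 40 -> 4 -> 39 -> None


Step 1: curr=9, set curr.next=prev(None) | reversed so far: 9
Step 2: curr=24, set curr.next=prev(9) | reversed so far: 24 -> 9
Step 3: curr=21, set curr.next=prev(24) | reversed so far: 21 -> 24 -> 9
Step 4: curr=40, set curr.next=prev(21) | reversed so far: 40 -> 21 -> 24 -> 9
Step 5: curr=4, set curr.next=prev(40) | reversed so far: 4 -> 40 -> 21 -> 24 -> 9
Step 6: curr=39, set curr.next=prev(4) | reversed so far: 39 -> 4 -> 40 -> 21 -> 24 -> 9

39 -> 4 -> 40 -> 21 -> 24 -> 9 -> None


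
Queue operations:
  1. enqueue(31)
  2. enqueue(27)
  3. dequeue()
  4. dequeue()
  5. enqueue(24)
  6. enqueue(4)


enqueue(31) -> [31]
enqueue(27) -> [31, 27]
dequeue()->31, [27]
dequeue()->27, []
enqueue(24) -> [24]
enqueue(4) -> [24, 4]

Final queue: [24, 4]


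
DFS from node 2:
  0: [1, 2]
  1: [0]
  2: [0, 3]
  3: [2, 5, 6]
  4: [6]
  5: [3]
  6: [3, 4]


Visit 2, push [3, 0]
Visit 0, push [1]
Visit 1, push []
Visit 3, push [6, 5]
Visit 5, push []
Visit 6, push [4]
Visit 4, push []

DFS order: [2, 0, 1, 3, 5, 6, 4]


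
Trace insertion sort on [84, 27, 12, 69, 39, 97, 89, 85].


Initial: [84, 27, 12, 69, 39, 97, 89, 85]
Insert 27: [27, 84, 12, 69, 39, 97, 89, 85]
Insert 12: [12, 27, 84, 69, 39, 97, 89, 85]
Insert 69: [12, 27, 69, 84, 39, 97, 89, 85]
Insert 39: [12, 27, 39, 69, 84, 97, 89, 85]
Insert 97: [12, 27, 39, 69, 84, 97, 89, 85]
Insert 89: [12, 27, 39, 69, 84, 89, 97, 85]
Insert 85: [12, 27, 39, 69, 84, 85, 89, 97]

Sorted: [12, 27, 39, 69, 84, 85, 89, 97]


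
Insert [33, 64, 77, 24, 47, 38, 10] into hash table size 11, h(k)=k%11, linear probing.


Insert 33: h=0 -> slot 0
Insert 64: h=9 -> slot 9
Insert 77: h=0, 1 probes -> slot 1
Insert 24: h=2 -> slot 2
Insert 47: h=3 -> slot 3
Insert 38: h=5 -> slot 5
Insert 10: h=10 -> slot 10

Table: [33, 77, 24, 47, None, 38, None, None, None, 64, 10]


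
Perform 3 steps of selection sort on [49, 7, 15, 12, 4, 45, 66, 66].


Initial: [49, 7, 15, 12, 4, 45, 66, 66]
Step 1: min=4 at 4
  Swap: [4, 7, 15, 12, 49, 45, 66, 66]
Step 2: min=7 at 1
  Swap: [4, 7, 15, 12, 49, 45, 66, 66]
Step 3: min=12 at 3
  Swap: [4, 7, 12, 15, 49, 45, 66, 66]

After 3 steps: [4, 7, 12, 15, 49, 45, 66, 66]


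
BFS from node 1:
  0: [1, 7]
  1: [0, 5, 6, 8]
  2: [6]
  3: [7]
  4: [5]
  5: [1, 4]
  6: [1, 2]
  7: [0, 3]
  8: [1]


Visit 1, enqueue [0, 5, 6, 8]
Visit 0, enqueue [7]
Visit 5, enqueue [4]
Visit 6, enqueue [2]
Visit 8, enqueue []
Visit 7, enqueue [3]
Visit 4, enqueue []
Visit 2, enqueue []
Visit 3, enqueue []

BFS order: [1, 0, 5, 6, 8, 7, 4, 2, 3]


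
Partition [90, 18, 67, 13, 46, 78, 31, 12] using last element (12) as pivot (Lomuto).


Pivot: 12
Place pivot at 0: [12, 18, 67, 13, 46, 78, 31, 90]

Partitioned: [12, 18, 67, 13, 46, 78, 31, 90]


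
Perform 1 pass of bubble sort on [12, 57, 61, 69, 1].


Initial: [12, 57, 61, 69, 1]
Pass 1: [12, 57, 61, 1, 69] (1 swaps)

After 1 pass: [12, 57, 61, 1, 69]


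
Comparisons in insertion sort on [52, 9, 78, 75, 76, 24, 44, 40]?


Algorithm: insertion sort
Input: [52, 9, 78, 75, 76, 24, 44, 40]
Sorted: [9, 24, 40, 44, 52, 75, 76, 78]

22


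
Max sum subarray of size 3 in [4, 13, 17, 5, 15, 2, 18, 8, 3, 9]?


[0:3]: 34
[1:4]: 35
[2:5]: 37
[3:6]: 22
[4:7]: 35
[5:8]: 28
[6:9]: 29
[7:10]: 20

Max: 37 at [2:5]


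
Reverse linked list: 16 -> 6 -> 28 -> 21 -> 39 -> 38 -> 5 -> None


Step 1: curr=16, set curr.next=prev(None) | reversed so far: 16
Step 2: curr=6, set curr.next=prev(16) | reversed so far: 6 -> 16
Step 3: curr=28, set curr.next=prev(6) | reversed so far: 28 -> 6 -> 16
Step 4: curr=21, set curr.next=prev(28) | reversed so far: 21 -> 28 -> 6 -> 16
Step 5: curr=39, set curr.next=prev(21) | reversed so far: 39 -> 21 -> 28 -> 6 -> 16
Step 6: curr=38, set curr.next=prev(39) | reversed so far: 38 -> 39 -> 21 -> 28 -> 6 -> 16
Step 7: curr=5, set curr.next=prev(38) | reversed so far: 5 -> 38 -> 39 -> 21 -> 28 -> 6 -> 16

5 -> 38 -> 39 -> 21 -> 28 -> 6 -> 16 -> None


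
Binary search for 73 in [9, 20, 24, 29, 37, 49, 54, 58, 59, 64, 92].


Step 1: lo=0, hi=10, mid=5, val=49
Step 2: lo=6, hi=10, mid=8, val=59
Step 3: lo=9, hi=10, mid=9, val=64
Step 4: lo=10, hi=10, mid=10, val=92

Not found


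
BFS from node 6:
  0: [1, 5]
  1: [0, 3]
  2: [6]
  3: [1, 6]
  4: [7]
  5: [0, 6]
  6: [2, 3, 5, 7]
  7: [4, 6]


Visit 6, enqueue [2, 3, 5, 7]
Visit 2, enqueue []
Visit 3, enqueue [1]
Visit 5, enqueue [0]
Visit 7, enqueue [4]
Visit 1, enqueue []
Visit 0, enqueue []
Visit 4, enqueue []

BFS order: [6, 2, 3, 5, 7, 1, 0, 4]


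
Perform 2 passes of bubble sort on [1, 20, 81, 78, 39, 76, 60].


Initial: [1, 20, 81, 78, 39, 76, 60]
Pass 1: [1, 20, 78, 39, 76, 60, 81] (4 swaps)
Pass 2: [1, 20, 39, 76, 60, 78, 81] (3 swaps)

After 2 passes: [1, 20, 39, 76, 60, 78, 81]


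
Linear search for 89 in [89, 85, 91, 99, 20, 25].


i=0: 89==89 found!

Found at 0, 1 comps


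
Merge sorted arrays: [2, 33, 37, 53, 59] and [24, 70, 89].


Take 2 from A
Take 24 from B
Take 33 from A
Take 37 from A
Take 53 from A
Take 59 from A

Merged: [2, 24, 33, 37, 53, 59, 70, 89]


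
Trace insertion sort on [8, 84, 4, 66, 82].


Initial: [8, 84, 4, 66, 82]
Insert 84: [8, 84, 4, 66, 82]
Insert 4: [4, 8, 84, 66, 82]
Insert 66: [4, 8, 66, 84, 82]
Insert 82: [4, 8, 66, 82, 84]

Sorted: [4, 8, 66, 82, 84]


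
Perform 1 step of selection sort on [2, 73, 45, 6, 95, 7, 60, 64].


Initial: [2, 73, 45, 6, 95, 7, 60, 64]
Step 1: min=2 at 0
  Swap: [2, 73, 45, 6, 95, 7, 60, 64]

After 1 step: [2, 73, 45, 6, 95, 7, 60, 64]


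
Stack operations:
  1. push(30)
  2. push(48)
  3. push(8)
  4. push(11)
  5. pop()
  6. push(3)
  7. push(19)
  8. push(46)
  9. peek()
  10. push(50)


push(30) -> [30]
push(48) -> [30, 48]
push(8) -> [30, 48, 8]
push(11) -> [30, 48, 8, 11]
pop()->11, [30, 48, 8]
push(3) -> [30, 48, 8, 3]
push(19) -> [30, 48, 8, 3, 19]
push(46) -> [30, 48, 8, 3, 19, 46]
peek()->46
push(50) -> [30, 48, 8, 3, 19, 46, 50]

Final stack: [30, 48, 8, 3, 19, 46, 50]


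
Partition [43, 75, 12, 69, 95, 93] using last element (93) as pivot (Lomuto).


Pivot: 93
  43 <= 93: advance i (no swap)
  75 <= 93: advance i (no swap)
  12 <= 93: advance i (no swap)
  69 <= 93: advance i (no swap)
Place pivot at 4: [43, 75, 12, 69, 93, 95]

Partitioned: [43, 75, 12, 69, 93, 95]


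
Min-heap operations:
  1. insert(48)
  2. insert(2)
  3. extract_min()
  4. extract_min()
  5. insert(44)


insert(48) -> [48]
insert(2) -> [2, 48]
extract_min()->2, [48]
extract_min()->48, []
insert(44) -> [44]

Final heap: [44]


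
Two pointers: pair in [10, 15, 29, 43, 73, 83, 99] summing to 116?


lo=0(10)+hi=6(99)=109
lo=1(15)+hi=6(99)=114
lo=2(29)+hi=6(99)=128
lo=2(29)+hi=5(83)=112
lo=3(43)+hi=5(83)=126
lo=3(43)+hi=4(73)=116

Yes: 43+73=116
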